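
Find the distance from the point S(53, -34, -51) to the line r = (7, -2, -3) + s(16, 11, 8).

Direction vector d = (16, 11, 8).
AP = (46, -32, -48), and AP × d = (272, -1136, 1018).
|AP × d|² = 2400804 and |d|² = 441, so the distance is √(2400804/441) = √5444 = 2√1361.

2√1361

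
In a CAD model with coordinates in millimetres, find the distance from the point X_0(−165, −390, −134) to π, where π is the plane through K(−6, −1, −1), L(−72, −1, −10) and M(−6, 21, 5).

5

KL = (−66, 0, −9) and KM = (0, 22, 6), so a normal is n = KL × KM = (198, 396, −1452).
d = |198·(-165) + 396·(-390) + (-1452)·(-134) − (-132)| / √(39204 + 156816 + 2108304) = |7590| / 1518 = 5.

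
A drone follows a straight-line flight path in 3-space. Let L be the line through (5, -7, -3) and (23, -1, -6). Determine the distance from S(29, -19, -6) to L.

6√10

A direction vector is d = (18, 6, -3).
AP = (24, -12, -3); AP·d = 369, |AP|² = 729, |d|² = 369.
distance² = |AP|² − (AP·d)²/|d|² = 729 − 136161/369 = 360, so the distance is 6√10.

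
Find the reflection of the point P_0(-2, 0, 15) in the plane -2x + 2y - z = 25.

With n = (-2, 2, -1), the signed offset is (n·P_0 − 25)/|n|² = -36/9 = -4.
P_0' = P_0 − 2t·n = (-2, 0, 15) − (-8)·(-2, 2, -1) = (-18, 16, 7).

(-18, 16, 7)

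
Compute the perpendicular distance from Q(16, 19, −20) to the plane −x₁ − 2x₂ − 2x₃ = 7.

Normal vector n = (−1, −2, −2), and n·(16, 19, −20) − 7 = −21.
|n| = √(1 + 4 + 4) = 3, so the distance is |-21|/3 = 7.

7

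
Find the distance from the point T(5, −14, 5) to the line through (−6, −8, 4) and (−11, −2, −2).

A direction vector is d = (−5, 6, −6).
AP = (11, −6, 1), and AP × d = (30, 61, 36).
|AP × d|² = 5917 and |d|² = 97, so the distance is √(5917/97) = √61.

√61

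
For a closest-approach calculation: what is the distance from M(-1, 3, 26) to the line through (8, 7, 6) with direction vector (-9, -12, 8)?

4√13

Direction vector d = (-9, -12, 8).
AP = (-9, -4, 20), and AP × d = (208, -108, 72).
|AP × d|² = 60112 and |d|² = 289, so the distance is √(60112/289) = √208 = 4√13.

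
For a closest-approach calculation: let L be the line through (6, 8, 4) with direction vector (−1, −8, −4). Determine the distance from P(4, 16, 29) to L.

Direction vector d = (−1, −8, −4).
AP = (−2, 8, 25); AP·d = -162, |AP|² = 693, |d|² = 81.
distance² = |AP|² − (AP·d)²/|d|² = 693 − 26244/81 = 369, so the distance is 3√41.

3√41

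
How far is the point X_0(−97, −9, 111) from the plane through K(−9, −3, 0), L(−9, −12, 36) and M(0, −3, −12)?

KL = (0, −9, 36) and KM = (9, 0, −12), so a normal is n = KL × KM = (108, 324, 81).
n = (108, 324, 81); n·P − (-1944) = -2457; |n| = 351; distance = 2457/351 = 7.

7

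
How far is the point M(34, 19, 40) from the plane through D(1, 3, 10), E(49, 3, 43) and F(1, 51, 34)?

DE = (48, 0, 33) and DF = (0, 48, 24), so a normal is n = DE × DF = (-1584, -1152, 2304).
Then n·(34, 19, 40) - 18000 = -1584.
|n| = √(2509056 + 1327104 + 5308416) = 3024, so the distance is |-1584|/3024 = 11/21.

11/21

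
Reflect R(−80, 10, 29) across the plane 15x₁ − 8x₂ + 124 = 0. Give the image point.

With n = (15, −8, 0), the signed offset is (n·R − (-124))/|n|² = -1156/289 = -4.
R' = R − 2t·n = (−80, 10, 29) − (-8)·(15, −8, 0) = (40, −54, 29).

(40, -54, 29)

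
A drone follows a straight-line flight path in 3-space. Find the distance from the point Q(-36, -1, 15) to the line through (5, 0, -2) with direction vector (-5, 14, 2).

3√194

Direction vector d = (-5, 14, 2).
AP = (-41, -1, 17), and AP × d = (-240, -3, -579).
|AP × d|² = 392850 and |d|² = 225, so the distance is √(392850/225) = √1746 = 3√194.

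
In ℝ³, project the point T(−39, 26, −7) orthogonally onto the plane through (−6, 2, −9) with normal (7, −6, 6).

The perpendicular from T has direction n = (7, −6, 6): r = (−39, 26, −7) + λ(7, −6, 6).
Substitute into the plane: n·(T + λn) = -108 gives -471 + 121λ = -108, so λ = 3.
Foot = (−39, 26, −7) + 3·(7, −6, 6) = (−18, 8, 11).

(-18, 8, 11)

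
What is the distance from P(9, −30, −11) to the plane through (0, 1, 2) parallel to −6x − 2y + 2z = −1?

Parallel planes share the normal n = (−6, −2, 2); since (0, 1, 2) lies on the plane, its equation is −6x − 2y + 2z = 2.
Then n·(9, −30, −11) − 2 = −18.
|n| = √(36 + 4 + 4) = 2√11, so the distance is |-18|/(2√11) = 9√11/11.

9√11/11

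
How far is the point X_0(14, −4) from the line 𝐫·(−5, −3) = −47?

11/√34

The normal to the line is n = (−5, −3) with |n| = √34.
|n·X_0 − (-47)| = |-58 − (-47)| = 11, so the distance is 11/√34 = 11√34/34.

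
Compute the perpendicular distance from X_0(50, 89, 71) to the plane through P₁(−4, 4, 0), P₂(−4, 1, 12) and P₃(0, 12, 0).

7/3

P₁P₂ = (0, −3, 12) and P₁P₃ = (4, 8, 0), so a normal is n = P₁P₂ × P₁P₃ = (−96, 48, 12).
n = (−96, 48, 12); n·P − 576 = -252; |n| = 108; distance = 252/108 = 7/3.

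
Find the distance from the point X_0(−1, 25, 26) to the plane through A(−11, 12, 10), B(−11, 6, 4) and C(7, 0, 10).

√22/2

AB = (0, −6, −6) and AC = (18, −12, 0), so a normal is n = AB × AC = (−72, −108, 108).
n = (−72, −108, 108); n·P − 576 = -396; |n| = 36√22; distance = 396/(36√22) = 11/√22.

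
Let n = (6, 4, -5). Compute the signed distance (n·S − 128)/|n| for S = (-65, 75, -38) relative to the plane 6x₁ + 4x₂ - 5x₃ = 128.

n·S − 128 = -28.
|n| = √77, so the signed distance is -28/√77.

-28/√77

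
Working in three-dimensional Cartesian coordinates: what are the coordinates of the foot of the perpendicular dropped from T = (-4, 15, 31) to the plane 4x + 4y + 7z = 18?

(-16, 3, 10)

The perpendicular from T has direction n = (4, 4, 7): r = (-4, 15, 31) + μ(4, 4, 7).
Substitute into the plane: n·(T + μn) = 18 gives 261 + 81μ = 18, so μ = -3.
Foot = (-4, 15, 31) + (-3)·(4, 4, 7) = (-16, 3, 10).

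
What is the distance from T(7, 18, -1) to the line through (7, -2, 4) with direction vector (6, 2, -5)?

Direction vector d = (6, 2, -5).
AP = (0, 20, -5), and AP × d = (-90, -30, -120).
|AP × d|² = 23400 and |d|² = 65, so the distance is √(23400/65) = √360 = 6√10.

6√10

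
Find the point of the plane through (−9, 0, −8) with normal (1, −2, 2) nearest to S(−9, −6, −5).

The perpendicular from S has direction n = (1, −2, 2): r = (−9, −6, −5) + t(1, −2, 2).
Substitute into the plane: n·(S + tn) = -25 gives -7 + 9t = -25, so t = -2.
Foot = (−9, −6, −5) + (-2)·(1, −2, 2) = (−11, −2, −9).

(-11, -2, -9)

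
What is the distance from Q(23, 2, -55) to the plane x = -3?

n = (1, 0, 0); n·P − (-3) = 26; |n| = 1; distance = 26/1 = 26.

26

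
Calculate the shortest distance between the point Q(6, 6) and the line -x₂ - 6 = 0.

The normal to the line is n = (0, -1) with |n| = 1.
|n·Q − 6| = |-6 − 6| = 12, so the distance is 12/1 = 12.

12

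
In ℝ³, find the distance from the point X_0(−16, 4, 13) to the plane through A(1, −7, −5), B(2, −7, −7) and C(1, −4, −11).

AB = (1, 0, −2) and AC = (0, 3, −6), so a normal is n = AB × AC = (6, 6, 3).
n = (6, 6, 3); n·P − (-51) = 18; |n| = 9; distance = 18/9 = 2.

2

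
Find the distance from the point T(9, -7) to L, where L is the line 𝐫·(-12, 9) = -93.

The normal to the line is n = (-12, 9) with |n| = 15.
|n·T − (-93)| = |-171 − (-93)| = 78, so the distance is 78/15 = 26/5.

26/5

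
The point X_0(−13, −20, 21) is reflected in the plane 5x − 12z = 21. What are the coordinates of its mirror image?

(7, -20, -27)

n = (5, 0, −12), |n|² = 169, n·X_0 − 21 = -338, so t = -338/169 = -2.
Foot F = X_0 − (-2)·n = (−3, −20, −3); the reflection is 2F − X_0 = (7, −20, −27).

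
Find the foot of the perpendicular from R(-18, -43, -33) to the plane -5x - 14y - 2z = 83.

n = (-5, -14, -2), |n|² = 225, and n·R − 83 = 675.
t = 675/225 = 3, so the foot is R − t·n = (-18, -43, -33) − 3·(-5, -14, -2) = (-3, -1, -27).

(-3, -1, -27)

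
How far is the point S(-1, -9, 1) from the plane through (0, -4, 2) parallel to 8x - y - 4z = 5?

Parallel planes share the normal n = (8, -1, -4); since (0, -4, 2) lies on the plane, its equation is 8x - y - 4z = -4.
d = |8·(-1) + (-1)·(-9) + (-4)·1 − (-4)| / √(64 + 1 + 16) = |1| / 9 = 1/9.

1/9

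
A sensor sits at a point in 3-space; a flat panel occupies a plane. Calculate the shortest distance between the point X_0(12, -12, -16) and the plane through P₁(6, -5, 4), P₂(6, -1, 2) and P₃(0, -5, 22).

11/√41

P₁P₂ = (0, 4, -2) and P₁P₃ = (-6, 0, 18), so a normal is n = P₁P₂ × P₁P₃ = (72, 12, 24).
n = (72, 12, 24); n·P − 468 = -132; |n| = 12√41; distance = 132/(12√41) = 11√41/41.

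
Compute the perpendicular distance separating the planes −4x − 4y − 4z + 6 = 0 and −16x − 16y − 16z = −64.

5/(2√3)

Divide the second equation by 4 to match normals: −4x − 4y − 4z = -16.
Both planes have normal n = (−4, −4, −4), |n| = 4√3. Any point on the first plane is at distance |(-16) − (-6)|/|n| = 10/(4√3) = 5√3/6 from the second.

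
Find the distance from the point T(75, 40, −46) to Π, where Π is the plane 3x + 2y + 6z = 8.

Normal vector n = (3, 2, 6), and n·(75, 40, −46) − 8 = 21.
|n| = √(9 + 4 + 36) = 7, so the distance is |21|/7 = 3.

3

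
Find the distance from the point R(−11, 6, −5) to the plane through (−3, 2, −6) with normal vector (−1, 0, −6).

2/√37

The plane has equation n·(r − (−3, 2, −6)) = 0, i.e. n·r = 39.
n = (−1, 0, −6); n·P − 39 = 2; |n| = √37; distance = 2/√37 = 2√37/37.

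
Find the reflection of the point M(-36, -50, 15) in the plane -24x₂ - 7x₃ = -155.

With n = (0, -24, -7), the signed offset is (n·M − (-155))/|n|² = 1250/625 = 2.
M' = M − 2t·n = (-36, -50, 15) − 4·(0, -24, -7) = (-36, 46, 43).

(-36, 46, 43)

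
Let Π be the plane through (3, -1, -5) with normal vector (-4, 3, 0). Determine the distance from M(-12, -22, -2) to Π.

3/5

The plane has equation n·(r − (3, -1, -5)) = 0, i.e. n·r = -15.
Then n·(-12, -22, -2) - (-15) = -3.
|n| = √(16 + 9 + 0) = 5, so the distance is |-3|/5 = 3/5.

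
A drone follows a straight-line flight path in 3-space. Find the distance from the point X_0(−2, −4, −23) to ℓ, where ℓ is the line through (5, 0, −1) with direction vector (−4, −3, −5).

3√11

Direction vector d = (−4, −3, −5).
AP = (−7, −4, −22), and AP × d = (−46, 53, 5).
|AP × d|² = 4950 and |d|² = 50, so the distance is √(4950/50) = √99 = 3√11.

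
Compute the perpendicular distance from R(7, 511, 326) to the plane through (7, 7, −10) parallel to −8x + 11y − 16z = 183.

Parallel planes share the normal n = (−8, 11, −16); since (7, 7, −10) lies on the plane, its equation is −8x + 11y − 16z = 181.
d = |(-8)·7 + 11·511 + (-16)·326 − 181| / √(64 + 121 + 256) = |168| / 21 = 8.

8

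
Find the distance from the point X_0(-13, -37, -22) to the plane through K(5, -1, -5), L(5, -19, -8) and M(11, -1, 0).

12√62/31

KL = (0, -18, -3) and KM = (6, 0, 5), so a normal is n = KL × KM = (-90, -18, 108).
d = |(-90)·(-13) + (-18)·(-37) + 108·(-22) − (-972)| / √(8100 + 324 + 11664) = |432| / (18√62) = 12√62/31.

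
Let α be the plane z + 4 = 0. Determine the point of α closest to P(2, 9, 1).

The perpendicular from P has direction n = (0, 0, 1): r = (2, 9, 1) + μ(0, 0, 1).
Substitute into the plane: n·(P + μn) = -4 gives 1 + 1μ = -4, so μ = -5.
Foot = (2, 9, 1) + (-5)·(0, 0, 1) = (2, 9, -4).

(2, 9, -4)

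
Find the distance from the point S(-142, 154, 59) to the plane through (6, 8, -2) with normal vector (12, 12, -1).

5

The plane has equation n·(r − (6, 8, -2)) = 0, i.e. n·r = 170.
Then n·(-142, 154, 59) - 170 = -85.
|n| = √(144 + 144 + 1) = 17, so the distance is |-85|/17 = 5.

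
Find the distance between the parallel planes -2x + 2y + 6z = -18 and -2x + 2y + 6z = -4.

With common normal n = (-2, 2, 6) (|n| = 2√11), the distance is |(-18) − (-4)|/|n| = 14/(2√11) = 7/√11.

7/√11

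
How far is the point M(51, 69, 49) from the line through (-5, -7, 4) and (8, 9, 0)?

A direction vector is d = (13, 16, -4).
AP = (56, 76, 45), and AP × d = (-1024, 809, -92).
|AP × d|² = 1711521 and |d|² = 441, so the distance is √(1711521/441) = √3881.

√3881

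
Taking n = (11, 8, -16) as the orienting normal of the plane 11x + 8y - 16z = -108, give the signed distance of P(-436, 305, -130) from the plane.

n·P − (-108) = -168.
|n| = 21, so the signed distance is -168/21 = -8.

-8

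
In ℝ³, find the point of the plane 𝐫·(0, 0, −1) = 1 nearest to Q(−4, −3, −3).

n = (0, 0, −1), |n|² = 1, and n·Q − 1 = 2.
t = 2/1 = 2, so the foot is Q − t·n = (−4, −3, −3) − 2·(0, 0, −1) = (−4, −3, −1).

(-4, -3, -1)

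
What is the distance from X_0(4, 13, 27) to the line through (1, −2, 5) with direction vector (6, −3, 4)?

3√73

Direction vector d = (6, −3, 4).
AP = (3, 15, 22), and AP × d = (126, 120, −99).
|AP × d|² = 40077 and |d|² = 61, so the distance is √(40077/61) = √657 = 3√73.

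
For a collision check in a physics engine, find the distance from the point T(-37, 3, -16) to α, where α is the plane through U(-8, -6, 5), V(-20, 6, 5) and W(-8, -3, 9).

17√41/41

UV = (-12, 12, 0) and UW = (0, 3, 4), so a normal is n = UV × UW = (48, 48, -36).
Then n·(-37, 3, -16) - (-852) = -204.
|n| = √(2304 + 2304 + 1296) = 12√41, so the distance is |-204|/(12√41) = 17/√41.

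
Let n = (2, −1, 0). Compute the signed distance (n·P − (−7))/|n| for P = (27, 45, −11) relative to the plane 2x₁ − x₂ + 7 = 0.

n·P − (-7) = 16.
|n| = √5, so the signed distance is 16/√5.

16/√5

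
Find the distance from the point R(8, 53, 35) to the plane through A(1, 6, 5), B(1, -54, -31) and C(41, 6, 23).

27/25

AB = (0, -60, -36) and AC = (40, 0, 18), so a normal is n = AB × AC = (-1080, -1440, 2400).
Then n·(8, 53, 35) - 2280 = -3240.
|n| = √(1166400 + 2073600 + 5760000) = 3000, so the distance is |-3240|/3000 = 27/25.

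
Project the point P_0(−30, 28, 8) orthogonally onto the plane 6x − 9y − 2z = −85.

(-12, 1, 2)

n = (6, −9, −2), |n|² = 121, and n·P_0 − (-85) = -363.
t = -363/121 = -3, so the foot is P_0 − t·n = (−30, 28, 8) − (-3)·(6, −9, −2) = (−12, 1, 2).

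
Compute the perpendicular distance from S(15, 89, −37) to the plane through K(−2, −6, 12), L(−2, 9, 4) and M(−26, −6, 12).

25/17

KL = (0, 15, −8) and KM = (−24, 0, 0), so a normal is n = KL × KM = (0, 192, 360).
n = (0, 192, 360); n·P − 3168 = 600; |n| = 408; distance = 600/408 = 25/17.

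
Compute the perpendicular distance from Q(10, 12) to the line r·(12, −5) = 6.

54/13

d = |12·10 + (-5)·12 − 6| / √(144 + 25) = |54|/13 = 54/13.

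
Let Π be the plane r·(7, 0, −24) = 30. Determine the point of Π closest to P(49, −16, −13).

(42, -16, 11)

n = (7, 0, −24), |n|² = 625, and n·P − 30 = 625.
t = 625/625 = 1, so the foot is P − t·n = (49, −16, −13) − 1·(7, 0, −24) = (42, −16, 11).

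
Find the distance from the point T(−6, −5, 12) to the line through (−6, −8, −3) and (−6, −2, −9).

9√2

A direction vector is d = (0, 6, −6).
AP = (0, 3, 15), and AP × d = (−108, 0, 0).
|AP × d|² = 11664 and |d|² = 72, so the distance is √(11664/72) = √162 = 9√2.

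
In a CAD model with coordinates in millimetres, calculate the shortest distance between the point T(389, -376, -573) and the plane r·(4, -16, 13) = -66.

Normal vector n = (4, -16, 13), and n·(389, -376, -573) - (-66) = 189.
|n| = √(16 + 256 + 169) = 21, so the distance is |189|/21 = 9.

9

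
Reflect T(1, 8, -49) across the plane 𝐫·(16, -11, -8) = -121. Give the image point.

(-31, 30, -33)

n = (16, -11, -8), |n|² = 441, n·T − (-121) = 441, so t = 441/441 = 1.
Foot F = T − 1·n = (-15, 19, -41); the reflection is 2F − T = (-31, 30, -33).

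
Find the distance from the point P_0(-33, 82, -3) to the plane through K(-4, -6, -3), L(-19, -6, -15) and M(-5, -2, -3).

KL = (-15, 0, -12) and KM = (-1, 4, 0), so a normal is n = KL × KM = (48, 12, -60).
n = (48, 12, -60); n·P − (-84) = -336; |n| = 12√42; distance = 336/(12√42) = 28/√42.

2√42/3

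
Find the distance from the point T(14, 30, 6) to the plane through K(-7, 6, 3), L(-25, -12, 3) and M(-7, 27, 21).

3/11

KL = (-18, -18, 0) and KM = (0, 21, 18), so a normal is n = KL × KM = (-324, 324, -378).
Then n·(14, 30, 6) - 3078 = -162.
|n| = √(104976 + 104976 + 142884) = 594, so the distance is |-162|/594 = 3/11.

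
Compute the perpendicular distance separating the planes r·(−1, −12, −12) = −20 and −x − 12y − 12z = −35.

15/17

With common normal n = (−1, −12, −12) (|n| = 17), the distance is |(-20) − (-35)|/|n| = 15/17.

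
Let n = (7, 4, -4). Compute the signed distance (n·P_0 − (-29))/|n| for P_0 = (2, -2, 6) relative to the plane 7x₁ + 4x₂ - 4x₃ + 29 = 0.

11/9

n·P_0 − (-29) = 11.
|n| = 9, so the signed distance is 11/9.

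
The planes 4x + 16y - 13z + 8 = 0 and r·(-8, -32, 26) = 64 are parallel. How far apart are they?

Divide the second equation by -2 to match normals: 4x + 16y - 13z = -32.
With common normal n = (4, 16, -13) (|n| = 21), the distance is |(-8) − (-32)|/|n| = 24/21 = 8/7.

8/7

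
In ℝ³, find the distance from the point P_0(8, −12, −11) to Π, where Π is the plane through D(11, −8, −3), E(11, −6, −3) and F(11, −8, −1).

3

DE = (0, 2, 0) and DF = (0, 0, 2), so a normal is n = DE × DF = (4, 0, 0).
n = (4, 0, 0); n·P − 44 = -12; |n| = 4; distance = 12/4 = 3.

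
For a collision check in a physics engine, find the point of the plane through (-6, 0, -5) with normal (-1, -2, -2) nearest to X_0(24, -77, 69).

(64/3, -247/3, 191/3)

The perpendicular from X_0 has direction n = (-1, -2, -2): r = (24, -77, 69) + t(-1, -2, -2).
Substitute into the plane: n·(X_0 + tn) = 16 gives -8 + 9t = 16, so t = 8/3.
Foot = (24, -77, 69) + (8/3)·(-1, -2, -2) = (64/3, -247/3, 191/3).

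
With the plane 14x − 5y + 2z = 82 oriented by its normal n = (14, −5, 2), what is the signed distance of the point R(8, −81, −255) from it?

n·R − 82 = -75.
|n| = 15, so the signed distance is -75/15 = -5.

-5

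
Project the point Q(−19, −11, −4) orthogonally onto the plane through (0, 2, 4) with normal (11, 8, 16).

(-8, -3, 12)

The perpendicular from Q has direction n = (11, 8, 16): r = (−19, −11, −4) + t(11, 8, 16).
Substitute into the plane: n·(Q + tn) = 80 gives -361 + 441t = 80, so t = 1.
Foot = (−19, −11, −4) + 1·(11, 8, 16) = (−8, −3, 12).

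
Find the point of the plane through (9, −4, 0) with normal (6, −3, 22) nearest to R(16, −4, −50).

The perpendicular from R has direction n = (6, −3, 22): r = (16, −4, −50) + λ(6, −3, 22).
Substitute into the plane: n·(R + λn) = 66 gives -992 + 529λ = 66, so λ = 2.
Foot = (16, −4, −50) + 2·(6, −3, 22) = (28, −10, −6).

(28, -10, -6)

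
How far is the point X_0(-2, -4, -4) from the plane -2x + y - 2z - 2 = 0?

Normal vector n = (-2, 1, -2), and n·(-2, -4, -4) - 2 = 6.
|n| = √(4 + 1 + 4) = 3, so the distance is |6|/3 = 2.

2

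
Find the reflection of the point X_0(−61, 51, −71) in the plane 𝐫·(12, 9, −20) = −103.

With n = (12, 9, −20), the signed offset is (n·X_0 − (-103))/|n|² = 1250/625 = 2.
X_0' = X_0 − 2t·n = (−61, 51, −71) − 4·(12, 9, −20) = (−109, 15, 9).

(-109, 15, 9)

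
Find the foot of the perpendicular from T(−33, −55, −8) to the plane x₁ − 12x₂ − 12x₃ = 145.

The perpendicular from T has direction n = (1, −12, −12): r = (−33, −55, −8) + μ(1, −12, −12).
Substitute into the plane: n·(T + μn) = 145 gives 723 + 289μ = 145, so μ = -2.
Foot = (−33, −55, −8) + (-2)·(1, −12, −12) = (−35, −31, 16).

(-35, -31, 16)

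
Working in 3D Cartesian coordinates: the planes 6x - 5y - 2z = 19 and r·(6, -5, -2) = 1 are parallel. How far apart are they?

With common normal n = (6, -5, -2) (|n| = √65), the distance is |19 − 1|/|n| = 18/√65.

18/√65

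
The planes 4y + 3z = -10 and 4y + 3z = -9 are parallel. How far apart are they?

1/5

Both planes have normal n = (0, 4, 3), |n| = 5. Any point on the first plane is at distance |(-9) − (-10)|/|n| = 1/5 from the second.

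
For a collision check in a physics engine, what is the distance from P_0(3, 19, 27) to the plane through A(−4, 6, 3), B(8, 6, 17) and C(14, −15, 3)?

17/11

AB = (12, 0, 14) and AC = (18, −21, 0), so a normal is n = AB × AC = (294, 252, −252).
Then n·(3, 19, 27) − (−420) = −714.
|n| = √(86436 + 63504 + 63504) = 462, so the distance is |-714|/462 = 17/11.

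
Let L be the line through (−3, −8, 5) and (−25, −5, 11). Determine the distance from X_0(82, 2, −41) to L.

√977

A direction vector is d = (−22, 3, 6).
AP = (85, 10, −46), and AP × d = (198, 502, 475).
|AP × d|² = 516833 and |d|² = 529, so the distance is √(516833/529) = √977.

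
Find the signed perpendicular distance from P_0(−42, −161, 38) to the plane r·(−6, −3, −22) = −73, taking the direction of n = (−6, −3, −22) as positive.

n·P_0 − (-73) = -28.
|n| = 23, so the signed distance is -28/23.

-28/23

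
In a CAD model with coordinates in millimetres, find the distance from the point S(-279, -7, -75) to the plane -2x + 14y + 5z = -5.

n = (-2, 14, 5); n·P − (-5) = 90; |n| = 15; distance = 90/15 = 6.

6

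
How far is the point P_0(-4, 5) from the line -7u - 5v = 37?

The normal to the line is n = (-7, -5) with |n| = √74.
|n·P_0 − 37| = |3 − 37| = 34, so the distance is 34/√74 = 17√74/37.

17√74/37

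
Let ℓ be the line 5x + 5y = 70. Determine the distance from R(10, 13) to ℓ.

d = |5·10 + 5·13 − 70| / √(25 + 25) = |45|/(5√2) = 9/√2.

9√2/2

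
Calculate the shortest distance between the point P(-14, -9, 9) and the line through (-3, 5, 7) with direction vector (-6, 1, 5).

√259

Direction vector d = (-6, 1, 5).
AP = (-11, -14, 2), and AP × d = (-72, 43, -95).
|AP × d|² = 16058 and |d|² = 62, so the distance is √(16058/62) = √259.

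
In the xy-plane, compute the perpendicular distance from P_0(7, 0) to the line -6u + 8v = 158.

20

The normal to the line is n = (-6, 8) with |n| = 10.
|n·P_0 − 158| = |-42 − 158| = 200, so the distance is 200/10 = 20.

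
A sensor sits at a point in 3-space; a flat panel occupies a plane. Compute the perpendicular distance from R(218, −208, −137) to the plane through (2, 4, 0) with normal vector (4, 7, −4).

8

The plane has equation n·(r − (2, 4, 0)) = 0, i.e. n·r = 36.
Then n·(218, −208, −137) − 36 = −72.
|n| = √(16 + 49 + 16) = 9, so the distance is |-72|/9 = 8.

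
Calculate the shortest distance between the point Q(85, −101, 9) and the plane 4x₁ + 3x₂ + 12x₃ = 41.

d = |4·85 + 3·(-101) + 12·9 − 41| / √(16 + 9 + 144) = |104| / 13 = 8.

8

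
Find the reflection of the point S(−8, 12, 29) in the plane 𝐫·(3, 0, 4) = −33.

With n = (3, 0, 4), the signed offset is (n·S − (-33))/|n|² = 125/25 = 5.
S' = S − 2t·n = (−8, 12, 29) − 10·(3, 0, 4) = (−38, 12, −11).

(-38, 12, -11)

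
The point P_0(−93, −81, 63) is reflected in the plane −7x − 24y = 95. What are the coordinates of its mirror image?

(-37, 111, 63)

With n = (−7, −24, 0), the signed offset is (n·P_0 − 95)/|n|² = 2500/625 = 4.
P_0' = P_0 − 2t·n = (−93, −81, 63) − 8·(−7, −24, 0) = (−37, 111, 63).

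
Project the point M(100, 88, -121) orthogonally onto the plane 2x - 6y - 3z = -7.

n = (2, -6, -3), |n|² = 49, and n·M − (-7) = 42.
t = 42/49 = 6/7, so the foot is M − t·n = (100, 88, -121) − (6/7)·(2, -6, -3) = (688/7, 652/7, -829/7).

(688/7, 652/7, -829/7)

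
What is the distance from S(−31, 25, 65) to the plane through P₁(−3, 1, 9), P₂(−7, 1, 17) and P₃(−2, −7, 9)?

P₁P₂ = (−4, 0, 8) and P₁P₃ = (1, −8, 0), so a normal is n = P₁P₂ × P₁P₃ = (64, 8, 32).
n = (64, 8, 32); n·P − 104 = 192; |n| = 72; distance = 192/72 = 8/3.

8/3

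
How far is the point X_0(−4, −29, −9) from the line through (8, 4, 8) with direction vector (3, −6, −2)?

3√82

Direction vector d = (3, −6, −2).
AP = (−12, −33, −17), and AP × d = (−36, −75, 171).
|AP × d|² = 36162 and |d|² = 49, so the distance is √(36162/49) = √738 = 3√82.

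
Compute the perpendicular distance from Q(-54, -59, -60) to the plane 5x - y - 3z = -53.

d = |5·(-54) + (-1)·(-59) + (-3)·(-60) − (-53)| / √(25 + 1 + 9) = |22| / √35 = 22√35/35.

22/√35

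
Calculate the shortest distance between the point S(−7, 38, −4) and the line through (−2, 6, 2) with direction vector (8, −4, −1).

Direction vector d = (8, −4, −1).
AP = (−5, 32, −6), and AP × d = (−56, −53, −236).
|AP × d|² = 61641 and |d|² = 81, so the distance is √(61641/81) = √761.

√761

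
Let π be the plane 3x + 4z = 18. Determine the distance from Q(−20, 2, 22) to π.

Normal vector n = (3, 0, 4), and n·(−20, 2, 22) − 18 = 10.
|n| = √(9 + 0 + 16) = 5, so the distance is |10|/5 = 2.

2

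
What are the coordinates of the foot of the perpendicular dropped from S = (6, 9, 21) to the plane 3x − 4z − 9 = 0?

n = (3, 0, −4), |n|² = 25, and n·S − 9 = -75.
t = -75/25 = -3, so the foot is S − t·n = (6, 9, 21) − (-3)·(3, 0, −4) = (15, 9, 9).

(15, 9, 9)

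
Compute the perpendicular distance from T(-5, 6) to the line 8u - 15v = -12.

118/17

The normal to the line is n = (8, -15) with |n| = 17.
|n·T − (-12)| = |-130 − (-12)| = 118, so the distance is 118/17.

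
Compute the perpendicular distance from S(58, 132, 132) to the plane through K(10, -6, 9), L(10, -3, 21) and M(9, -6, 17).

KL = (0, 3, 12) and KM = (-1, 0, 8), so a normal is n = KL × KM = (24, -12, 3).
n = (24, -12, 3); n·P − 339 = -135; |n| = 27; distance = 135/27 = 5.

5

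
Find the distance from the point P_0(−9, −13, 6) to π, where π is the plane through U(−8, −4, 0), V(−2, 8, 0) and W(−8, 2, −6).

UV = (6, 12, 0) and UW = (0, 6, −6), so a normal is n = UV × UW = (−72, 36, 36).
d = |(-72)·(-9) + 36·(-13) + 36·6 − 432| / √(5184 + 1296 + 1296) = |-36| / (36√6) = 1/√6.

√6/6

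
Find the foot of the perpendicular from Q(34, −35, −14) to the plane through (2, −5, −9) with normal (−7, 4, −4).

n = (−7, 4, −4), |n|² = 81, and n·Q − 2 = -324.
t = -324/81 = -4, so the foot is Q − t·n = (34, −35, −14) − (-4)·(−7, 4, −4) = (6, −19, −30).

(6, -19, -30)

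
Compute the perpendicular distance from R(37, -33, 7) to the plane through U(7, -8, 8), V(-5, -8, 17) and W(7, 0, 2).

11√34/34

UV = (-12, 0, 9) and UW = (0, 8, -6), so a normal is n = UV × UW = (-72, -72, -96).
d = |(-72)·37 + (-72)·(-33) + (-96)·7 − (-696)| / √(5184 + 5184 + 9216) = |-264| / (24√34) = 11/√34.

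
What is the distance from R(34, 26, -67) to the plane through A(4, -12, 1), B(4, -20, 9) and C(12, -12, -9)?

10√57/19

AB = (0, -8, 8) and AC = (8, 0, -10), so a normal is n = AB × AC = (80, 64, 64).
Then n·(34, 26, -67) - (-384) = 480.
|n| = √(6400 + 4096 + 4096) = 16√57, so the distance is |480|/(16√57) = 30/√57.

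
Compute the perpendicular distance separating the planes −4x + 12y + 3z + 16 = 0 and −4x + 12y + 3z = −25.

With common normal n = (−4, 12, 3) (|n| = 13), the distance is |(-16) − (-25)|/|n| = 9/13.

9/13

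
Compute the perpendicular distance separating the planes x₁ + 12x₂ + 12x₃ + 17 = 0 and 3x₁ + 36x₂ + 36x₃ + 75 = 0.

Divide the second equation by 3 to match normals: x₁ + 12x₂ + 12x₃ = -25.
Both planes have normal n = (1, 12, 12), |n| = 17. Any point on the first plane is at distance |(-25) − (-17)|/|n| = 8/17 from the second.

8/17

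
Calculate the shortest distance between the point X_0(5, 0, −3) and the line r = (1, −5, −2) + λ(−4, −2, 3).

√13

Direction vector d = (−4, −2, 3).
AP = (4, 5, −1), and AP × d = (13, −8, 12).
|AP × d|² = 377 and |d|² = 29, so the distance is √(377/29) = √13.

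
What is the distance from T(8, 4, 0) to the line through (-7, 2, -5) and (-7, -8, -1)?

A direction vector is d = (0, -10, 4).
AP = (15, 2, 5); AP·d = 0, |AP|² = 254, |d|² = 116.
distance² = |AP|² − (AP·d)²/|d|² = 254 − 0/116 = 254, so the distance is √254.

√254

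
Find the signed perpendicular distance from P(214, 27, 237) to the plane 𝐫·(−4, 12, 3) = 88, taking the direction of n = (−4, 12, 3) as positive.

7

n·P − 88 = 91.
|n| = 13, so the signed distance is 91/13 = 7.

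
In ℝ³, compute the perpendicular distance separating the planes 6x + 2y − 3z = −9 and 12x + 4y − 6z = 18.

18/7

Divide the second equation by 2 to match normals: 6x + 2y − 3z = 9.
Both planes have normal n = (6, 2, −3), |n| = 7. Any point on the first plane is at distance |9 − (-9)|/|n| = 18/7 from the second.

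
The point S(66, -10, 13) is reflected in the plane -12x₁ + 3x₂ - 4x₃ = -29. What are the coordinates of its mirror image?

(-54, 20, -27)

With n = (-12, 3, -4), the signed offset is (n·S − (-29))/|n|² = -845/169 = -5.
S' = S − 2t·n = (66, -10, 13) − (-10)·(-12, 3, -4) = (-54, 20, -27).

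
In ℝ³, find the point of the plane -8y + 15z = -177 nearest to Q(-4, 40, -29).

n = (0, -8, 15), |n|² = 289, and n·Q − (-177) = -578.
t = -578/289 = -2, so the foot is Q − t·n = (-4, 40, -29) − (-2)·(0, -8, 15) = (-4, 24, 1).

(-4, 24, 1)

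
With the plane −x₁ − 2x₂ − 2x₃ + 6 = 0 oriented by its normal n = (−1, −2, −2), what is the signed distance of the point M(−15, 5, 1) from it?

n·M − (-6) = 9.
|n| = 3, so the signed distance is 9/3 = 3.

3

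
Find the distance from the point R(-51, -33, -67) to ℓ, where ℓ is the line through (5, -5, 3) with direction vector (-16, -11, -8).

Direction vector d = (-16, -11, -8).
AP = (-56, -28, -70), and AP × d = (-546, 672, 168).
|AP × d|² = 777924 and |d|² = 441, so the distance is √(777924/441) = √1764 = 42.

42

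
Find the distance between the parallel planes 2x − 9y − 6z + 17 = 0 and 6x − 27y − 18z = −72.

Divide the second equation by 3 to match normals: 2x − 9y − 6z = -24.
Both planes have normal n = (2, −9, −6), |n| = 11. Any point on the first plane is at distance |(-24) − (-17)|/|n| = 7/11 from the second.

7/11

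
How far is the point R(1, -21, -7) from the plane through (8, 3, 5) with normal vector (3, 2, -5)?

The plane has equation n·(r − (8, 3, 5)) = 0, i.e. n·r = 5.
Then n·(1, -21, -7) - 5 = -9.
|n| = √(9 + 4 + 25) = √38, so the distance is |-9|/√38 = 9√38/38.

9√38/38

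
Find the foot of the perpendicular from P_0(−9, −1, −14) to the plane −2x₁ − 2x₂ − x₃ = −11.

n = (−2, −2, −1), |n|² = 9, and n·P_0 − (-11) = 45.
t = 45/9 = 5, so the foot is P_0 − t·n = (−9, −1, −14) − 5·(−2, −2, −1) = (1, 9, −9).

(1, 9, -9)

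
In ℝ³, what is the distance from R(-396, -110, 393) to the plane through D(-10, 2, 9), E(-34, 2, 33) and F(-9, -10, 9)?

DE = (-24, 0, 24) and DF = (1, -12, 0), so a normal is n = DE × DF = (288, 24, 288).
Then n·(-396, -110, 393) - (-240) = -3264.
|n| = √(82944 + 576 + 82944) = 408, so the distance is |-3264|/408 = 8.

8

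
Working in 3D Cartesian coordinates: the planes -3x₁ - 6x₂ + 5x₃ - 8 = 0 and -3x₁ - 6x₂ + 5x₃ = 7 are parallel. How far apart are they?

Both planes have normal n = (-3, -6, 5), |n| = √70. Any point on the first plane is at distance |7 − 8|/|n| = 1/√70 from the second.

1/√70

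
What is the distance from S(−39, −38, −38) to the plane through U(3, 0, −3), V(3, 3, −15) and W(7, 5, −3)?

23/√42

UV = (0, 3, −12) and UW = (4, 5, 0), so a normal is n = UV × UW = (60, −48, −12).
d = |60·(-39) + (-48)·(-38) + (-12)·(-38) − 216| / √(3600 + 2304 + 144) = |-276| / (12√42) = 23√42/42.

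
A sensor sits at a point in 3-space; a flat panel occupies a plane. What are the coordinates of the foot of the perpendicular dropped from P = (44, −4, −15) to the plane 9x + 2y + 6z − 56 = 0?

n = (9, 2, 6), |n|² = 121, and n·P − 56 = 242.
t = 242/121 = 2, so the foot is P − t·n = (44, −4, −15) − 2·(9, 2, 6) = (26, −8, −27).

(26, -8, -27)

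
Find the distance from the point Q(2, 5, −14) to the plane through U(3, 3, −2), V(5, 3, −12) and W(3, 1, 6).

3√42/14

UV = (2, 0, −10) and UW = (0, −2, 8), so a normal is n = UV × UW = (−20, −16, −4).
Then n·(2, 5, −14) − (−100) = 36.
|n| = √(400 + 256 + 16) = 4√42, so the distance is |36|/(4√42) = 9/√42.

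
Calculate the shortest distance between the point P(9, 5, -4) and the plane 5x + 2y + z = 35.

Normal vector n = (5, 2, 1), and n·(9, 5, -4) - 35 = 16.
|n| = √(25 + 4 + 1) = √30, so the distance is |16|/√30 = 16/√30.

16/√30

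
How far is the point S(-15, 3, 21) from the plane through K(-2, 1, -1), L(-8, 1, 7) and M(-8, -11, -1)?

KL = (-6, 0, 8) and KM = (-6, -12, 0), so a normal is n = KL × KM = (96, -48, 72).
Then n·(-15, 3, 21) - (-312) = 240.
|n| = √(9216 + 2304 + 5184) = 24√29, so the distance is |240|/(24√29) = 10/√29.

10√29/29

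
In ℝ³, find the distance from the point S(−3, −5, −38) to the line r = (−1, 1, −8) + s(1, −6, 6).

18√2

Direction vector d = (1, −6, 6).
AP = (−2, −6, −30); AP·d = -146, |AP|² = 940, |d|² = 73.
distance² = |AP|² − (AP·d)²/|d|² = 940 − 21316/73 = 648, so the distance is 18√2.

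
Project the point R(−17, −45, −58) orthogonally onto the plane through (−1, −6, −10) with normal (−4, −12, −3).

n = (−4, −12, −3), |n|² = 169, and n·R − 106 = 676.
t = 676/169 = 4, so the foot is R − t·n = (−17, −45, −58) − 4·(−4, −12, −3) = (−1, 3, −46).

(-1, 3, -46)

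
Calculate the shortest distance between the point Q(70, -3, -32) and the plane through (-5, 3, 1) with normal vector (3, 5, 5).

30/√59

The plane has equation n·(r − (-5, 3, 1)) = 0, i.e. n·r = 5.
d = |3·70 + 5·(-3) + 5·(-32) − 5| / √(9 + 25 + 25) = |30| / √59 = 30/√59.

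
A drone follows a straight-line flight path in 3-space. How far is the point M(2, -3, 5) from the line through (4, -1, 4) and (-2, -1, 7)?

A direction vector is d = (-6, 0, 3).
AP = (-2, -2, 1), and AP × d = (-6, 0, -12).
|AP × d|² = 180 and |d|² = 45, so the distance is √(180/45) = √4 = 2.

2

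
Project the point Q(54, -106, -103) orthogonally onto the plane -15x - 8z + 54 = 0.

(978/17, -106, -1719/17)

n = (-15, 0, -8), |n|² = 289, and n·Q − (-54) = 68.
t = 68/289 = 4/17, so the foot is Q − t·n = (54, -106, -103) − (4/17)·(-15, 0, -8) = (978/17, -106, -1719/17).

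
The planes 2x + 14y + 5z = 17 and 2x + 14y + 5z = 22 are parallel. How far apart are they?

1/3

With common normal n = (2, 14, 5) (|n| = 15), the distance is |17 − 22|/|n| = 5/15 = 1/3.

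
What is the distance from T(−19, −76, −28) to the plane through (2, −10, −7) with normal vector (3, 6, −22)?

The plane has equation n·(r − (2, −10, −7)) = 0, i.e. n·r = 100.
d = |3·(-19) + 6·(-76) + (-22)·(-28) − 100| / √(9 + 36 + 484) = |3| / 23 = 3/23.

3/23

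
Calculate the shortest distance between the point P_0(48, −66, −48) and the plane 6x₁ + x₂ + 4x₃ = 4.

26√53/53

d = |6·48 + 1·(-66) + 4·(-48) − 4| / √(36 + 1 + 16) = |26| / √53 = 26√53/53.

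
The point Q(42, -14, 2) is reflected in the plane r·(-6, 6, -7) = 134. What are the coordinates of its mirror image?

With n = (-6, 6, -7), the signed offset is (n·Q − 134)/|n|² = -484/121 = -4.
Q' = Q − 2t·n = (42, -14, 2) − (-8)·(-6, 6, -7) = (-6, 34, -54).

(-6, 34, -54)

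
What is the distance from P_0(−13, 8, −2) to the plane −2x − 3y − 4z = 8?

d = |(-2)·(-13) + (-3)·8 + (-4)·(-2) − 8| / √(4 + 9 + 16) = |2| / √29 = 2/√29.

2/√29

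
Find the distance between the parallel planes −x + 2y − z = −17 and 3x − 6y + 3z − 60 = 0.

Divide the second equation by -3 to match normals: −x + 2y − z = -20.
Both planes have normal n = (−1, 2, −1), |n| = √6. Any point on the first plane is at distance |(-20) − (-17)|/|n| = 3/√6 = √6/2 from the second.

√6/2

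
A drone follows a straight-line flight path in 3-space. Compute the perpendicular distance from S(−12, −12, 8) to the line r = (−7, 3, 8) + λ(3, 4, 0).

Direction vector d = (3, 4, 0).
AP = (−5, −15, 0); AP·d = -75, |AP|² = 250, |d|² = 25.
distance² = |AP|² − (AP·d)²/|d|² = 250 − 5625/25 = 25, so the distance is 5.

5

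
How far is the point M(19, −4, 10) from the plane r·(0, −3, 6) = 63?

d = |(-3)·(-4) + 6·10 − 63| / √(0 + 9 + 36) = |9| / (3√5) = 3√5/5.

3√5/5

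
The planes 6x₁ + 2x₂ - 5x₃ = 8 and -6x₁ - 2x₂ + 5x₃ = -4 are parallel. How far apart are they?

4√65/65

Divide the second equation by -1 to match normals: 6x₁ + 2x₂ - 5x₃ = 4.
With common normal n = (6, 2, -5) (|n| = √65), the distance is |8 − 4|/|n| = 4/√65 = 4√65/65.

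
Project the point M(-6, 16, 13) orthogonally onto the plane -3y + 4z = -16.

n = (0, -3, 4), |n|² = 25, and n·M − (-16) = 20.
t = 20/25 = 4/5, so the foot is M − t·n = (-6, 16, 13) − (4/5)·(0, -3, 4) = (-6, 92/5, 49/5).

(-6, 92/5, 49/5)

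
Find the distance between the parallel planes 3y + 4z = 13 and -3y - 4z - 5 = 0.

Divide the second equation by -1 to match normals: 3y + 4z = -5.
With common normal n = (0, 3, 4) (|n| = 5), the distance is |13 − (-5)|/|n| = 18/5.

18/5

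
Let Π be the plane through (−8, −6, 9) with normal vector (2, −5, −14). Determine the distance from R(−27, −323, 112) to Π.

The plane has equation n·(r − (−8, −6, 9)) = 0, i.e. n·r = -112.
Then n·(−27, −323, 112) − (−112) = 105.
|n| = √(4 + 25 + 196) = 15, so the distance is |105|/15 = 7.

7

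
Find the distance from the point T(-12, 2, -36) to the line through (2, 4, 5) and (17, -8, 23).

A direction vector is d = (15, -12, 18).
AP = (-14, -2, -41); AP·d = -924, |AP|² = 1881, |d|² = 693.
distance² = |AP|² − (AP·d)²/|d|² = 1881 − 853776/693 = 649, so the distance is √649.

√649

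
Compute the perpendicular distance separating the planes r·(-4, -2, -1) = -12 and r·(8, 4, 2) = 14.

5/√21

Divide the second equation by -2 to match normals: -4x - 2y - z = -7.
With common normal n = (-4, -2, -1) (|n| = √21), the distance is |(-12) − (-7)|/|n| = 5/√21 = 5√21/21.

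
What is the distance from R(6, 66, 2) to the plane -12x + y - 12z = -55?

25/17

n = (-12, 1, -12); n·P − (-55) = 25; |n| = 17; distance = 25/17.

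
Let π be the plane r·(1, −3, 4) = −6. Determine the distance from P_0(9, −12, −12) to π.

n = (1, −3, 4); n·P − (-6) = 3; |n| = √26; distance = 3/√26 = 3√26/26.

3√26/26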